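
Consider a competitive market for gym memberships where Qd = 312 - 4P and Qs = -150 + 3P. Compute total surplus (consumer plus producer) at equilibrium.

Total surplus = 672

Equilibrium: 312 - 4P = -150 + 3P gives P* = 66, Q* = 48.
Demand choke price: P = 78; supply starts at P = 50.
CS = ½(78 − 66)(48) = 288; PS = ½(66 − 50)(48) = 384.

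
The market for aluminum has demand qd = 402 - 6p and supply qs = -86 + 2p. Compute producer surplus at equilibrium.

Producer surplus = 324

Equilibrium: 402 - 6p = -86 + 2p gives p* = 61, q* = 36.
Supply starts at p = 43 (where qs = 0).
PS = ½(61 − 43)(36) = 324.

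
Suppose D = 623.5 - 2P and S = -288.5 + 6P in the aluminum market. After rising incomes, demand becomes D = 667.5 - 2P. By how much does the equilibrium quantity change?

Original equilibrium: P* = 114, Q* = 395.5.
New equilibrium: 667.5 - 2P = -288.5 + 6P, so 956 = 8P and P' = 119.5; Q' = 667.5 − 2(119.5) = 428.5.
Change in quantity: 428.5 − 395.5 = 33.

ΔQ = 33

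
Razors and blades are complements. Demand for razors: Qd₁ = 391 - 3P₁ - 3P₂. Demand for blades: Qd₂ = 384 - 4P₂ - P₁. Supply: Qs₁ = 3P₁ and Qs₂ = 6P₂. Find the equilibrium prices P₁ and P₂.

P₁ = 2758/57, P₂ = 1913/57

Market 1: 391 - 3P₁ - 3P₂ = 3P₁ → 6P₁ + 3P₂ = 391.
Market 2: 10P₂ + P₁ = 384.
Eliminating P₂: 10×(1) − 3×(2) gives 57P₁ = 2758, so P₁ = 2758/57.
Back-substitute into (2): P₂ = (384 − 1×2758/57) / 10 = 1913/57.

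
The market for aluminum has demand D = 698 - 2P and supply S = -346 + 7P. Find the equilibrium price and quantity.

P* = 116, Q* = 466

Set D = S: 698 - 2P = -346 + 7P.
1044 = 9P, so P* = 116.
Q* = 698 − 2(116) = 466.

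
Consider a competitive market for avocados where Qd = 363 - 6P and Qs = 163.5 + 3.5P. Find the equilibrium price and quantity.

Set Qd = Qs: 363 - 6P = 163.5 + 3.5P.
199.5 = 9.5P, so P* = 21.
Q* = 363 − 6(21) = 237.

P* = 21, Q* = 237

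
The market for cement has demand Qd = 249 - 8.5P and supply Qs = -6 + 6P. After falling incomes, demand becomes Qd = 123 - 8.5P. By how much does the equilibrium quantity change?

ΔQ = -1512/29

Original equilibrium: P* = 510/29, Q* = 2886/29.
New equilibrium: 123 - 8.5P = -6 + 6P, so 129 = 14.5P and P' = 258/29; Q' = 123 − 8.5(258/29) = 1374/29.
Change in quantity: 1374/29 − 2886/29 = -1512/29.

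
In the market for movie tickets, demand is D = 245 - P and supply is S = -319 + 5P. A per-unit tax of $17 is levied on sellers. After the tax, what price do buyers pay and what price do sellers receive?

Pre-tax equilibrium: P* = 94, Q* = 151.
Tax on sellers shifts supply to S = -319 + 5(P − 17) = -404 + 5P.
245 - P = -404 + 5P gives buyer price Pb = 649/6; sellers receive Ps = 649/6 − 17 = 547/6.
New quantity: Q = 245 − 1(649/6) = 821/6.

Buyers pay 649/6, sellers receive 547/6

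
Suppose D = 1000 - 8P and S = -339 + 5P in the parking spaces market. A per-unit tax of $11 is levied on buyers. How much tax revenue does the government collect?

Tax revenue = 20328/13

Pre-tax equilibrium: P* = 103, Q* = 176.
Tax on buyers shifts demand to D = 1000 − 8(P + 11) = 912 - 8P.
912 - 8P = -339 + 5P gives seller price Ps = 1251/13; buyers pay Pb = 1251/13 + 11 = 1394/13.
New quantity: Q = 1000 − 8(1394/13) = 1848/13.
Revenue = 11 × 1848/13 = 20328/13.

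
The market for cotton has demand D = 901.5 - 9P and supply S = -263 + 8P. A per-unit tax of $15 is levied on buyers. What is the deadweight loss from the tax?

Pre-tax equilibrium: P* = 68.5, Q* = 285.
Tax on buyers shifts demand to D = 901.5 − 9(P + 15) = 766.5 - 9P.
766.5 - 9P = -263 + 8P gives seller price Ps = 2059/34; buyers pay Pb = 2059/34 + 15 = 2569/34.
New quantity: Q = 901.5 − 9(2569/34) = 3765/17.
DWL = ½ × 15 × (285 − 3765/17) = 8100/17.

Deadweight loss = 8100/17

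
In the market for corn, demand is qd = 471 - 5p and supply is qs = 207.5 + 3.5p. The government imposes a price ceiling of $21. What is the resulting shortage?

Equilibrium price would be p* = 31, so the ceiling at 21 binds.
At p = 21: qd = 471 − 5(21) = 366, qs = 207.5 + 3.5(21) = 281.
Shortage = 366 − 281 = 85.

Shortage = 85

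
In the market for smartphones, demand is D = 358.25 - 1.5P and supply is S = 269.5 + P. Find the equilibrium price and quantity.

P* = 35.5, Q* = 305

Set D = S: 358.25 - 1.5P = 269.5 + P.
88.75 = 2.5P, so P* = 35.5.
Q* = 358.25 − 1.5(35.5) = 305.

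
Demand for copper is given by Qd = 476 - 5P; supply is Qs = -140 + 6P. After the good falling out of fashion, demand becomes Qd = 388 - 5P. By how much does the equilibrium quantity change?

Original equilibrium: P* = 56, Q* = 196.
New equilibrium: 388 - 5P = -140 + 6P, so 528 = 11P and P' = 48; Q' = 388 − 5(48) = 148.
Change in quantity: 148 − 196 = -48.

ΔQ = -48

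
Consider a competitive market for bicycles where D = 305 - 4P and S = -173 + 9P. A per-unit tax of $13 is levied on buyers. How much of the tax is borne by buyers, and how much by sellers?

Buyers bear $9, sellers bear $4

Pre-tax equilibrium: P* = 478/13, Q* = 2053/13.
Tax on buyers shifts demand to D = 305 − 4(P + 13) = 253 - 4P.
253 - 4P = -173 + 9P gives seller price Ps = 426/13; buyers pay Pb = 426/13 + 13 = 595/13.
New quantity: Q = 305 − 4(595/13) = 1585/13.
Buyer burden = 595/13 − 478/13 = 9; seller burden = 478/13 − 426/13 = 4.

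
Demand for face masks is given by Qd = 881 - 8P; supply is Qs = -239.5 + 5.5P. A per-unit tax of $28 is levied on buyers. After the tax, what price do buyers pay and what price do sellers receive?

Buyers pay 2549/27, sellers receive 1793/27

Pre-tax equilibrium: P* = 83, Q* = 217.
Tax on buyers shifts demand to Qd = 881 − 8(P + 28) = 657 - 8P.
657 - 8P = -239.5 + 5.5P gives seller price Ps = 1793/27; buyers pay Pb = 1793/27 + 28 = 2549/27.
New quantity: Q = 881 − 8(2549/27) = 3395/27.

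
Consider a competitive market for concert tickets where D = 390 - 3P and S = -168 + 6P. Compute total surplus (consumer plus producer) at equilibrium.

Equilibrium: 390 - 3P = -168 + 6P gives P* = 62, Q* = 204.
Demand choke price: P = 130; supply starts at P = 28.
CS = ½(130 − 62)(204) = 6936; PS = ½(62 − 28)(204) = 3468.

Total surplus = 10404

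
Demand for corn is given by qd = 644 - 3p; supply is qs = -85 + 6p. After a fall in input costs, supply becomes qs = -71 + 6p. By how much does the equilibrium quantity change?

Δq = 14/3

Original equilibrium: p* = 81, q* = 401.
New equilibrium: 644 - 3p = -71 + 6p, so 715 = 9p and p' = 715/9; q' = 644 − 3(715/9) = 1217/3.
Change in quantity: 1217/3 − 401 = 14/3.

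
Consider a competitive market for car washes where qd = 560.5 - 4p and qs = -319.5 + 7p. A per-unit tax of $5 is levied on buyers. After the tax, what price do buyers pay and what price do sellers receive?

Buyers pay 915/11, sellers receive 860/11

Pre-tax equilibrium: p* = 80, q* = 240.5.
Tax on buyers shifts demand to qd = 560.5 − 4(p + 5) = 540.5 - 4p.
540.5 - 4p = -319.5 + 7p gives seller price ps = 860/11; buyers pay pb = 860/11 + 5 = 915/11.
New quantity: q = 560.5 − 4(915/11) = 5011/22.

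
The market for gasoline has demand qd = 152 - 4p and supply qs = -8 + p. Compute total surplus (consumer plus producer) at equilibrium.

Total surplus = 360

Equilibrium: 152 - 4p = -8 + p gives p* = 32, q* = 24.
Demand choke price: p = 38; supply starts at p = 8.
CS = ½(38 − 32)(24) = 72; PS = ½(32 − 8)(24) = 288.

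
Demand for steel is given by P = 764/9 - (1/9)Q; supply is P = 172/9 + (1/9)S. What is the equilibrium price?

Set the two price expressions equal: 764/9 - (1/9)Q = 172/9 + (1/9)Q.
592/9 = (2/9)Q, so Q* = 296.
P* = 764/9 − (1/9)(296) = 52.

P* = 52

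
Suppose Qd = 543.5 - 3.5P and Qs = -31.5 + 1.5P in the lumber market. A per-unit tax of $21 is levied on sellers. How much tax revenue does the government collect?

Pre-tax equilibrium: P* = 115, Q* = 141.
Tax on sellers shifts supply to Qs = -31.5 + 1.5(P − 21) = -63 + 1.5P.
543.5 - 3.5P = -63 + 1.5P gives buyer price Pb = 121.3; sellers receive Ps = 121.3 − 21 = 100.3.
New quantity: Q = 543.5 − 3.5(121.3) = 118.95.
Revenue = 21 × 118.95 = 2497.95.

Tax revenue = 2497.95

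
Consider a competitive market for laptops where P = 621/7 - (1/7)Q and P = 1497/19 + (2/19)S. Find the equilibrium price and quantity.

Set the two price expressions equal: 621/7 - (1/7)Q = 1497/19 + (2/19)Q.
1320/133 = (33/133)Q, so Q* = 40.
P* = 621/7 − (1/7)(40) = 83.

P* = 83, Q* = 40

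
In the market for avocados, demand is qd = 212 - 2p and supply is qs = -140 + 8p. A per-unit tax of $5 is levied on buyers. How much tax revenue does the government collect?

Tax revenue = 668

Pre-tax equilibrium: p* = 35.2, q* = 141.6.
Tax on buyers shifts demand to qd = 212 − 2(p + 5) = 202 - 2p.
202 - 2p = -140 + 8p gives seller price ps = 34.2; buyers pay pb = 34.2 + 5 = 39.2.
New quantity: q = 212 − 2(39.2) = 133.6.
Revenue = 5 × 133.6 = 668.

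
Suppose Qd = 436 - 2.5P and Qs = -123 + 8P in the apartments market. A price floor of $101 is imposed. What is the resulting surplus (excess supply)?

Equilibrium price would be P* = 1118/21, so the floor at 101 binds.
At P = 101: Qd = 183.5, Qs = 685.
Surplus = 685 − 183.5 = 501.5.

Surplus = 501.5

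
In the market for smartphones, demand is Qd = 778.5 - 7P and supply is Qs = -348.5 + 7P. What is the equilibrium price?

P* = 80.5

Set Qd = Qs: 778.5 - 7P = -348.5 + 7P.
1127 = 14P, so P* = 80.5.
Q* = 778.5 − 7(80.5) = 215.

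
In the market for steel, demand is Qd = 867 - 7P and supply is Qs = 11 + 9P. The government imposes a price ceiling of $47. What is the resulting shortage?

Equilibrium price would be P* = 53.5, so the ceiling at 47 binds.
At P = 47: Qd = 867 − 7(47) = 538, Qs = 11 + 9(47) = 434.
Shortage = 538 − 434 = 104.

Shortage = 104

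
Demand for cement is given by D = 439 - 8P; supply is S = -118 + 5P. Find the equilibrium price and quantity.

Set D = S: 439 - 8P = -118 + 5P.
557 = 13P, so P* = 557/13.
Q* = 439 − 8(557/13) = 1251/13.

P* = 557/13, Q* = 1251/13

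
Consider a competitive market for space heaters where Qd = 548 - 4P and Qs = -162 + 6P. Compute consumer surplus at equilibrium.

Consumer surplus = 8712

Equilibrium: 548 - 4P = -162 + 6P gives P* = 71, Q* = 264.
Demand choke price (Qd = 0): P = 137.
CS = ½(137 − 71)(264) = 8712.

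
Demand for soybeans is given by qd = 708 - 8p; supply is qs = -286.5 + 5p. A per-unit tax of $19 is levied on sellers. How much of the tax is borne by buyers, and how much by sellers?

Buyers bear 95/13, sellers bear 152/13

Pre-tax equilibrium: p* = 76.5, q* = 96.
Tax on sellers shifts supply to qs = -286.5 + 5(p − 19) = -381.5 + 5p.
708 - 8p = -381.5 + 5p gives buyer price pb = 2179/26; sellers receive ps = 2179/26 − 19 = 1685/26.
New quantity: q = 708 − 8(2179/26) = 488/13.
Buyer burden = 2179/26 − 76.5 = 95/13; seller burden = 76.5 − 1685/26 = 152/13.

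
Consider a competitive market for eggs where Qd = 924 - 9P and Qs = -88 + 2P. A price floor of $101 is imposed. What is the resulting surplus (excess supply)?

Surplus = 99

Equilibrium price would be P* = 92, so the floor at 101 binds.
At P = 101: Qd = 15, Qs = 114.
Surplus = 114 − 15 = 99.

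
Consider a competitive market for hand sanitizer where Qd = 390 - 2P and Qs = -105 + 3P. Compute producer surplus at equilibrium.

Equilibrium: 390 - 2P = -105 + 3P gives P* = 99, Q* = 192.
Supply starts at P = 35 (where Qs = 0).
PS = ½(99 − 35)(192) = 6144.

Producer surplus = 6144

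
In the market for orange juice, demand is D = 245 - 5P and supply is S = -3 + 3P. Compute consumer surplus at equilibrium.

Consumer surplus = 810

Equilibrium: 245 - 5P = -3 + 3P gives P* = 31, Q* = 90.
Demand choke price (D = 0): P = 49.
CS = ½(49 − 31)(90) = 810.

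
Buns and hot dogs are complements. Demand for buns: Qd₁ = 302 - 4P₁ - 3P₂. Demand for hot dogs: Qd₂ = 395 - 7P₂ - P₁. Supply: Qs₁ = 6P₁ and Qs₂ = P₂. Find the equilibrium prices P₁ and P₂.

P₁ = 1231/77, P₂ = 3648/77

Market 1: 302 - 4P₁ - 3P₂ = 6P₁ → 10P₁ + 3P₂ = 302.
Market 2: 8P₂ + P₁ = 395.
Eliminating P₂: 8×(1) − 3×(2) gives 77P₁ = 1231, so P₁ = 1231/77.
Back-substitute into (2): P₂ = (395 − 1×1231/77) / 8 = 3648/77.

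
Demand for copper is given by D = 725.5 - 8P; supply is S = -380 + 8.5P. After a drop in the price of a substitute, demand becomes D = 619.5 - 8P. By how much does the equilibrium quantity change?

Original equilibrium: P* = 67, Q* = 189.5.
New equilibrium: 619.5 - 8P = -380 + 8.5P, so 999.5 = 16.5P and P' = 1999/33; Q' = 619.5 − 8(1999/33) = 8903/66.
Change in quantity: 8903/66 − 189.5 = -1802/33.

ΔQ = -1802/33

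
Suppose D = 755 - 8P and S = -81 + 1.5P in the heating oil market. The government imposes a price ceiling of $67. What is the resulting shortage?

Equilibrium price would be P* = 88, so the ceiling at 67 binds.
At P = 67: D = 755 − 8(67) = 219, S = -81 + 1.5(67) = 19.5.
Shortage = 219 − 19.5 = 199.5.

Shortage = 199.5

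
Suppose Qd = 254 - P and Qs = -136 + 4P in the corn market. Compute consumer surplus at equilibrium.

Consumer surplus = 15488

Equilibrium: 254 - P = -136 + 4P gives P* = 78, Q* = 176.
Demand choke price (Qd = 0): P = 254.
CS = ½(254 − 78)(176) = 15488.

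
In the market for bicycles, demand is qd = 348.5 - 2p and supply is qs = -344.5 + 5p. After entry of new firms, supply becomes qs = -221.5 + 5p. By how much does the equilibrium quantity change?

Original equilibrium: p* = 99, q* = 150.5.
New equilibrium: 348.5 - 2p = -221.5 + 5p, so 570 = 7p and p' = 570/7; q' = 348.5 − 2(570/7) = 2599/14.
Change in quantity: 2599/14 − 150.5 = 246/7.

Δq = 246/7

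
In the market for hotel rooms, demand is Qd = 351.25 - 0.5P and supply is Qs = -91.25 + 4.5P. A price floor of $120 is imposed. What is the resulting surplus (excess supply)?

Surplus = 157.5

Equilibrium price would be P* = 88.5, so the floor at 120 binds.
At P = 120: Qd = 291.25, Qs = 448.75.
Surplus = 448.75 − 291.25 = 157.5.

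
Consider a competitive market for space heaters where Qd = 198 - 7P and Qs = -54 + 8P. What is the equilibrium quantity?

Set Qd = Qs: 198 - 7P = -54 + 8P.
252 = 15P, so P* = 16.8.
Q* = 198 − 7(16.8) = 80.4.

Q* = 80.4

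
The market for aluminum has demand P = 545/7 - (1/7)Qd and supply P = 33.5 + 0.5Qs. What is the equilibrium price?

Set the two price expressions equal: 545/7 - (1/7)Q = 33.5 + 0.5Q.
621/14 = (9/14)Q, so Q* = 69.
P* = 545/7 − (1/7)(69) = 68.

P* = 68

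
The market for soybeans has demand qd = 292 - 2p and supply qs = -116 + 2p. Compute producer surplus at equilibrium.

Producer surplus = 1936

Equilibrium: 292 - 2p = -116 + 2p gives p* = 102, q* = 88.
Supply starts at p = 58 (where qs = 0).
PS = ½(102 − 58)(88) = 1936.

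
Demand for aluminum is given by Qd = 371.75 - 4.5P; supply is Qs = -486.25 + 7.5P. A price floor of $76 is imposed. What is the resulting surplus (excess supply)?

Surplus = 54

Equilibrium price would be P* = 71.5, so the floor at 76 binds.
At P = 76: Qd = 29.75, Qs = 83.75.
Surplus = 83.75 − 29.75 = 54.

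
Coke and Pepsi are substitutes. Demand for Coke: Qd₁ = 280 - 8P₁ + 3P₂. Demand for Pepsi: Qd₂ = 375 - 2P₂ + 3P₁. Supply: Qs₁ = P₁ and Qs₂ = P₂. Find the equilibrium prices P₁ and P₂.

Market 1: 280 - 8P₁ + 3P₂ = P₁ → 9P₁ - 3P₂ = 280.
Market 2: 3P₂ - 3P₁ = 375.
Eliminating P₂: 3×(1) + 3×(2) gives 18P₁ = 1965, so P₁ = 655/6.
Back-substitute into (2): P₂ = (375 + 3×655/6) / 3 = 1405/6.

P₁ = 655/6, P₂ = 1405/6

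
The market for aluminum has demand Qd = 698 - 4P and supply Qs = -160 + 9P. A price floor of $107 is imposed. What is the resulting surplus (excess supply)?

Surplus = 533

Equilibrium price would be P* = 66, so the floor at 107 binds.
At P = 107: Qd = 270, Qs = 803.
Surplus = 803 − 270 = 533.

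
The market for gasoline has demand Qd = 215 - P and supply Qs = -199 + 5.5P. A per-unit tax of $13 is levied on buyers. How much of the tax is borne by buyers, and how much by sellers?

Buyers bear $11, sellers bear $2

Pre-tax equilibrium: P* = 828/13, Q* = 1967/13.
Tax on buyers shifts demand to Qd = 215 − 1(P + 13) = 202 - P.
202 - P = -199 + 5.5P gives seller price Ps = 802/13; buyers pay Pb = 802/13 + 13 = 971/13.
New quantity: Q = 215 − 1(971/13) = 1824/13.
Buyer burden = 971/13 − 828/13 = 11; seller burden = 828/13 − 802/13 = 2.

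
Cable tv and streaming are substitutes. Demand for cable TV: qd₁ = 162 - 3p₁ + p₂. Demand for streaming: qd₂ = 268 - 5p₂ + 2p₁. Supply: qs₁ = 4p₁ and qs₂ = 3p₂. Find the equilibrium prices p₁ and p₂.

p₁ = 782/27, p₂ = 1100/27

Market 1: 162 - 3p₁ + p₂ = 4p₁ → 7p₁ - p₂ = 162.
Market 2: 8p₂ - 2p₁ = 268.
Eliminating p₂: 8×(1) + 1×(2) gives 54p₁ = 1564, so p₁ = 782/27.
Back-substitute into (2): p₂ = (268 + 2×782/27) / 8 = 1100/27.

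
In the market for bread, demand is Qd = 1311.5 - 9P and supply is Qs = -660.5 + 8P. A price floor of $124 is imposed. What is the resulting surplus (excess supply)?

Equilibrium price would be P* = 116, so the floor at 124 binds.
At P = 124: Qd = 195.5, Qs = 331.5.
Surplus = 331.5 − 195.5 = 136.

Surplus = 136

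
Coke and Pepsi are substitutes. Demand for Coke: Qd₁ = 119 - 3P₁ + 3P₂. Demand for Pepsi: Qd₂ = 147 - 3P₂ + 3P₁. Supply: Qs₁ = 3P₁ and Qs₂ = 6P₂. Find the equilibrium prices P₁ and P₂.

Market 1: 119 - 3P₁ + 3P₂ = 3P₁ → 6P₁ - 3P₂ = 119.
Market 2: 9P₂ - 3P₁ = 147.
Eliminating P₂: 9×(1) + 3×(2) gives 45P₁ = 1512, so P₁ = 33.6.
Back-substitute into (2): P₂ = (147 + 3×33.6) / 9 = 413/15.

P₁ = 33.6, P₂ = 413/15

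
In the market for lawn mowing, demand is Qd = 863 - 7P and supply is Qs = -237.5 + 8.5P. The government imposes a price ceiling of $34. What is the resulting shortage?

Shortage = 573.5

Equilibrium price would be P* = 71, so the ceiling at 34 binds.
At P = 34: Qd = 863 − 7(34) = 625, Qs = -237.5 + 8.5(34) = 51.5.
Shortage = 625 − 51.5 = 573.5.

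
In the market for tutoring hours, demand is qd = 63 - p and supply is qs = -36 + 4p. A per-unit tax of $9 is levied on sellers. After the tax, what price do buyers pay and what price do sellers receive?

Pre-tax equilibrium: p* = 19.8, q* = 43.2.
Tax on sellers shifts supply to qs = -36 + 4(p − 9) = -72 + 4p.
63 - p = -72 + 4p gives buyer price pb = 27; sellers receive ps = 27 − 9 = 18.
New quantity: q = 63 − 1(27) = 36.

Buyers pay $27, sellers receive $18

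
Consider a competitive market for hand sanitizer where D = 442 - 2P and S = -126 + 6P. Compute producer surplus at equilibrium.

Producer surplus = 7500

Equilibrium: 442 - 2P = -126 + 6P gives P* = 71, Q* = 300.
Supply starts at P = 21 (where S = 0).
PS = ½(71 − 21)(300) = 7500.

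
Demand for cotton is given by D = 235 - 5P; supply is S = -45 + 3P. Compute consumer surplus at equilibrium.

Equilibrium: 235 - 5P = -45 + 3P gives P* = 35, Q* = 60.
Demand choke price (D = 0): P = 47.
CS = ½(47 − 35)(60) = 360.

Consumer surplus = 360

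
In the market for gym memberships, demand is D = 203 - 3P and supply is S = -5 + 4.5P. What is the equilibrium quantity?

Q* = 119.8

Set D = S: 203 - 3P = -5 + 4.5P.
208 = 7.5P, so P* = 416/15.
Q* = 203 − 3(416/15) = 119.8.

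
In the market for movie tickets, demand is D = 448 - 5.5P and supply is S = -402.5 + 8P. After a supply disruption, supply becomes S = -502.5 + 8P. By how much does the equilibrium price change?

ΔP = 200/27

Original equilibrium: P* = 63, Q* = 101.5.
New equilibrium: 448 - 5.5P = -502.5 + 8P, so 950.5 = 13.5P and P' = 1901/27; Q' = 448 − 5.5(1901/27) = 3281/54.
Change in price: 1901/27 − 63 = 200/27.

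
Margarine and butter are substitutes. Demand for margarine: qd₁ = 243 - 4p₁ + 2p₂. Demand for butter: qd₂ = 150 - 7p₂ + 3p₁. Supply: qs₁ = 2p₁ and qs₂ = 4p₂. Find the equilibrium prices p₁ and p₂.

p₁ = 49.55, p₂ = 27.15

Market 1: 243 - 4p₁ + 2p₂ = 2p₁ → 6p₁ - 2p₂ = 243.
Market 2: 11p₂ - 3p₁ = 150.
Eliminating p₂: 11×(1) + 2×(2) gives 60p₁ = 2973, so p₁ = 49.55.
Back-substitute into (2): p₂ = (150 + 3×49.55) / 11 = 27.15.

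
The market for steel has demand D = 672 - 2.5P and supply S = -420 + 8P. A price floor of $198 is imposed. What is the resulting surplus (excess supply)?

Equilibrium price would be P* = 104, so the floor at 198 binds.
At P = 198: D = 177, S = 1164.
Surplus = 1164 − 177 = 987.

Surplus = 987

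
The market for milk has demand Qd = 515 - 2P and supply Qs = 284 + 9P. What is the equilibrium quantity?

Set Qd = Qs: 515 - 2P = 284 + 9P.
231 = 11P, so P* = 21.
Q* = 515 − 2(21) = 473.

Q* = 473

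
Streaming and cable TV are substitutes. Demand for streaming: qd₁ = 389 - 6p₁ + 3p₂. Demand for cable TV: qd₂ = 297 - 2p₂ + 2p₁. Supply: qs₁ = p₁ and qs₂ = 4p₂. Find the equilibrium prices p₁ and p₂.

p₁ = 1075/12, p₂ = 2857/36

Market 1: 389 - 6p₁ + 3p₂ = p₁ → 7p₁ - 3p₂ = 389.
Market 2: 6p₂ - 2p₁ = 297.
Eliminating p₂: 6×(1) + 3×(2) gives 36p₁ = 3225, so p₁ = 1075/12.
Back-substitute into (2): p₂ = (297 + 2×1075/12) / 6 = 2857/36.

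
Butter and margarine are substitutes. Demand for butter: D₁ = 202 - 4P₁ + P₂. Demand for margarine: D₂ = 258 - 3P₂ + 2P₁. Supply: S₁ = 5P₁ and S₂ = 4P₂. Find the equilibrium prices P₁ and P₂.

Market 1: 202 - 4P₁ + P₂ = 5P₁ → 9P₁ - P₂ = 202.
Market 2: 7P₂ - 2P₁ = 258.
Eliminating P₂: 7×(1) + 1×(2) gives 61P₁ = 1672, so P₁ = 1672/61.
Back-substitute into (2): P₂ = (258 + 2×1672/61) / 7 = 2726/61.

P₁ = 1672/61, P₂ = 2726/61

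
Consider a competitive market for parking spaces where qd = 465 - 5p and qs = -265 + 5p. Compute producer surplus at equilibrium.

Equilibrium: 465 - 5p = -265 + 5p gives p* = 73, q* = 100.
Supply starts at p = 53 (where qs = 0).
PS = ½(73 − 53)(100) = 1000.

Producer surplus = 1000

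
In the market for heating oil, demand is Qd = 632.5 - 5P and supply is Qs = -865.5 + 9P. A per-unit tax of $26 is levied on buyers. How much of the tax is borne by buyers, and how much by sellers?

Buyers bear 117/7, sellers bear 65/7

Pre-tax equilibrium: P* = 107, Q* = 97.5.
Tax on buyers shifts demand to Qd = 632.5 − 5(P + 26) = 502.5 - 5P.
502.5 - 5P = -865.5 + 9P gives seller price Ps = 684/7; buyers pay Pb = 684/7 + 26 = 866/7.
New quantity: Q = 632.5 − 5(866/7) = 195/14.
Buyer burden = 866/7 − 107 = 117/7; seller burden = 107 − 684/7 = 65/7.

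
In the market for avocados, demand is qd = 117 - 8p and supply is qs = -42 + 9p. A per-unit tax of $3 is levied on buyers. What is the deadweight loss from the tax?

Deadweight loss = 324/17

Pre-tax equilibrium: p* = 159/17, q* = 717/17.
Tax on buyers shifts demand to qd = 117 − 8(p + 3) = 93 - 8p.
93 - 8p = -42 + 9p gives seller price ps = 135/17; buyers pay pb = 135/17 + 3 = 186/17.
New quantity: q = 117 − 8(186/17) = 501/17.
DWL = ½ × 3 × (717/17 − 501/17) = 324/17.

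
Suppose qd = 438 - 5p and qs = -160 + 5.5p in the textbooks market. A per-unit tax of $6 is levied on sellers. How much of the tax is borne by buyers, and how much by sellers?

Pre-tax equilibrium: p* = 1196/21, q* = 3218/21.
Tax on sellers shifts supply to qs = -160 + 5.5(p − 6) = -193 + 5.5p.
438 - 5p = -193 + 5.5p gives buyer price pb = 1262/21; sellers receive ps = 1262/21 − 6 = 1136/21.
New quantity: q = 438 − 5(1262/21) = 2888/21.
Buyer burden = 1262/21 − 1196/21 = 22/7; seller burden = 1196/21 − 1136/21 = 20/7.

Buyers bear 22/7, sellers bear 20/7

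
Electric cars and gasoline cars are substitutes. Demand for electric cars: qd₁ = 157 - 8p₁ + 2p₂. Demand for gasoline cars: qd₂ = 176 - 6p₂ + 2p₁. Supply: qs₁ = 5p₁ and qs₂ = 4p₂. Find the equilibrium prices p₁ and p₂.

Market 1: 157 - 8p₁ + 2p₂ = 5p₁ → 13p₁ - 2p₂ = 157.
Market 2: 10p₂ - 2p₁ = 176.
Eliminating p₂: 10×(1) + 2×(2) gives 126p₁ = 1922, so p₁ = 961/63.
Back-substitute into (2): p₂ = (176 + 2×961/63) / 10 = 1301/63.

p₁ = 961/63, p₂ = 1301/63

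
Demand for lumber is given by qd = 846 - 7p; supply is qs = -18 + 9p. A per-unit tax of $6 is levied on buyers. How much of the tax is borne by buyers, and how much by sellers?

Buyers bear $3.375, sellers bear $2.625

Pre-tax equilibrium: p* = 54, q* = 468.
Tax on buyers shifts demand to qd = 846 − 7(p + 6) = 804 - 7p.
804 - 7p = -18 + 9p gives seller price ps = 51.375; buyers pay pb = 51.375 + 6 = 57.375.
New quantity: q = 846 − 7(57.375) = 444.375.
Buyer burden = 57.375 − 54 = 3.375; seller burden = 54 − 51.375 = 2.625.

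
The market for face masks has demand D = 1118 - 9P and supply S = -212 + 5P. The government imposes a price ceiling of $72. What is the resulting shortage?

Shortage = 322

Equilibrium price would be P* = 95, so the ceiling at 72 binds.
At P = 72: D = 1118 − 9(72) = 470, S = -212 + 5(72) = 148.
Shortage = 470 − 148 = 322.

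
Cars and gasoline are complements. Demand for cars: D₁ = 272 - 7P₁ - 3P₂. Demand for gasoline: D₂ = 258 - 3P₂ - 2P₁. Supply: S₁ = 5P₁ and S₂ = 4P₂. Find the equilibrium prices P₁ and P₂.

P₁ = 565/39, P₂ = 1276/39

Market 1: 272 - 7P₁ - 3P₂ = 5P₁ → 12P₁ + 3P₂ = 272.
Market 2: 7P₂ + 2P₁ = 258.
Eliminating P₂: 7×(1) − 3×(2) gives 78P₁ = 1130, so P₁ = 565/39.
Back-substitute into (2): P₂ = (258 − 2×565/39) / 7 = 1276/39.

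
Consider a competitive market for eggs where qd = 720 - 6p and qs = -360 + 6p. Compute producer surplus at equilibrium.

Equilibrium: 720 - 6p = -360 + 6p gives p* = 90, q* = 180.
Supply starts at p = 60 (where qs = 0).
PS = ½(90 − 60)(180) = 2700.

Producer surplus = 2700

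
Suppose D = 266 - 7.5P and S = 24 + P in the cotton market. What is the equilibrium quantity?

Q* = 892/17

Set D = S: 266 - 7.5P = 24 + P.
242 = 8.5P, so P* = 484/17.
Q* = 266 − 7.5(484/17) = 892/17.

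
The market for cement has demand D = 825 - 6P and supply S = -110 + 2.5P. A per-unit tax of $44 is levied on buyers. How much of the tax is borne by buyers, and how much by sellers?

Buyers bear 220/17, sellers bear 528/17

Pre-tax equilibrium: P* = 110, Q* = 165.
Tax on buyers shifts demand to D = 825 − 6(P + 44) = 561 - 6P.
561 - 6P = -110 + 2.5P gives seller price Ps = 1342/17; buyers pay Pb = 1342/17 + 44 = 2090/17.
New quantity: Q = 825 − 6(2090/17) = 1485/17.
Buyer burden = 2090/17 − 110 = 220/17; seller burden = 110 − 1342/17 = 528/17.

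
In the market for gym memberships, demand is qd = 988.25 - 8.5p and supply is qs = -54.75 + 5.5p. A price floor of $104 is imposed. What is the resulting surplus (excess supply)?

Equilibrium price would be p* = 74.5, so the floor at 104 binds.
At p = 104: qd = 104.25, qs = 517.25.
Surplus = 517.25 − 104.25 = 413.

Surplus = 413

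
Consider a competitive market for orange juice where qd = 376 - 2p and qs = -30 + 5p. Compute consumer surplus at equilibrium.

Equilibrium: 376 - 2p = -30 + 5p gives p* = 58, q* = 260.
Demand choke price (qd = 0): p = 188.
CS = ½(188 − 58)(260) = 16900.

Consumer surplus = 16900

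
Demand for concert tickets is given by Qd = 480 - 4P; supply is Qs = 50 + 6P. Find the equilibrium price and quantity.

P* = 43, Q* = 308

Set Qd = Qs: 480 - 4P = 50 + 6P.
430 = 10P, so P* = 43.
Q* = 480 − 4(43) = 308.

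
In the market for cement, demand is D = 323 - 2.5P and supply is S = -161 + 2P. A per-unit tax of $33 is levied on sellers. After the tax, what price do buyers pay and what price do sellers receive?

Buyers pay 1100/9, sellers receive 803/9

Pre-tax equilibrium: P* = 968/9, Q* = 487/9.
Tax on sellers shifts supply to S = -161 + 2(P − 33) = -227 + 2P.
323 - 2.5P = -227 + 2P gives buyer price Pb = 1100/9; sellers receive Ps = 1100/9 − 33 = 803/9.
New quantity: Q = 323 − 2.5(1100/9) = 157/9.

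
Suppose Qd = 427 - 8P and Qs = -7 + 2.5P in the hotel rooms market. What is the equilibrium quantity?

Q* = 289/3

Set Qd = Qs: 427 - 8P = -7 + 2.5P.
434 = 10.5P, so P* = 124/3.
Q* = 427 − 8(124/3) = 289/3.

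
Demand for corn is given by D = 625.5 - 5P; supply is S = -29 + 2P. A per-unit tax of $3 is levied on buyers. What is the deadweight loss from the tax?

Pre-tax equilibrium: P* = 93.5, Q* = 158.
Tax on buyers shifts demand to D = 625.5 − 5(P + 3) = 610.5 - 5P.
610.5 - 5P = -29 + 2P gives seller price Ps = 1279/14; buyers pay Pb = 1279/14 + 3 = 1321/14.
New quantity: Q = 625.5 − 5(1321/14) = 1076/7.
DWL = ½ × 3 × (158 − 1076/7) = 45/7.

Deadweight loss = 45/7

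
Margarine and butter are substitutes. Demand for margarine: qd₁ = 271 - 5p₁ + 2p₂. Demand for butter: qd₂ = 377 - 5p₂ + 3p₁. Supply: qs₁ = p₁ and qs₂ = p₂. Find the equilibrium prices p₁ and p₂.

Market 1: 271 - 5p₁ + 2p₂ = p₁ → 6p₁ - 2p₂ = 271.
Market 2: 6p₂ - 3p₁ = 377.
Eliminating p₂: 6×(1) + 2×(2) gives 30p₁ = 2380, so p₁ = 238/3.
Back-substitute into (2): p₂ = (377 + 3×238/3) / 6 = 102.5.

p₁ = 238/3, p₂ = 102.5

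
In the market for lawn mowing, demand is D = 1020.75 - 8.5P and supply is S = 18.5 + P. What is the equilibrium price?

P* = 105.5

Set D = S: 1020.75 - 8.5P = 18.5 + P.
1002.25 = 9.5P, so P* = 105.5.
Q* = 1020.75 − 8.5(105.5) = 124.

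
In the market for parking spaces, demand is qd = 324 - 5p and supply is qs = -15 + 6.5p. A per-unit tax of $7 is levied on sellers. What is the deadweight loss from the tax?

Pre-tax equilibrium: p* = 678/23, q* = 4062/23.
Tax on sellers shifts supply to qs = -15 + 6.5(p − 7) = -60.5 + 6.5p.
324 - 5p = -60.5 + 6.5p gives buyer price pb = 769/23; sellers receive ps = 769/23 − 7 = 608/23.
New quantity: q = 324 − 5(769/23) = 3607/23.
DWL = ½ × 7 × (4062/23 − 3607/23) = 3185/46.

Deadweight loss = 3185/46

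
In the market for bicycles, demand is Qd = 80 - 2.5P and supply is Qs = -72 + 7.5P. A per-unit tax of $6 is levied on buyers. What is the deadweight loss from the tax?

Pre-tax equilibrium: P* = 15.2, Q* = 42.
Tax on buyers shifts demand to Qd = 80 − 2.5(P + 6) = 65 - 2.5P.
65 - 2.5P = -72 + 7.5P gives seller price Ps = 13.7; buyers pay Pb = 13.7 + 6 = 19.7.
New quantity: Q = 80 − 2.5(19.7) = 30.75.
DWL = ½ × 6 × (42 − 30.75) = 33.75.

Deadweight loss = 33.75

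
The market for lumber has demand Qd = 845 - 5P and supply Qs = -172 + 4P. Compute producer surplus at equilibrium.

Equilibrium: 845 - 5P = -172 + 4P gives P* = 113, Q* = 280.
Supply starts at P = 43 (where Qs = 0).
PS = ½(113 − 43)(280) = 9800.

Producer surplus = 9800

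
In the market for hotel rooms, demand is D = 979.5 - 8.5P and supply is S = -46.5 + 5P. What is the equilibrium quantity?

Q* = 333.5

Set D = S: 979.5 - 8.5P = -46.5 + 5P.
1026 = 13.5P, so P* = 76.
Q* = 979.5 − 8.5(76) = 333.5.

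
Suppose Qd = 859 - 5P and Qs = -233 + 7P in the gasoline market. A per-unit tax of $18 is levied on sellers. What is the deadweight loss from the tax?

Deadweight loss = 472.5

Pre-tax equilibrium: P* = 91, Q* = 404.
Tax on sellers shifts supply to Qs = -233 + 7(P − 18) = -359 + 7P.
859 - 5P = -359 + 7P gives buyer price Pb = 101.5; sellers receive Ps = 101.5 − 18 = 83.5.
New quantity: Q = 859 − 5(101.5) = 351.5.
DWL = ½ × 18 × (404 − 351.5) = 472.5.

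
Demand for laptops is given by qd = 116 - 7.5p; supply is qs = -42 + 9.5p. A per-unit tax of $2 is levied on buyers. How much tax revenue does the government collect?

Tax revenue = 1289/17

Pre-tax equilibrium: p* = 158/17, q* = 787/17.
Tax on buyers shifts demand to qd = 116 − 7.5(p + 2) = 101 - 7.5p.
101 - 7.5p = -42 + 9.5p gives seller price ps = 143/17; buyers pay pb = 143/17 + 2 = 177/17.
New quantity: q = 116 − 7.5(177/17) = 1289/34.
Revenue = 2 × 1289/34 = 1289/17.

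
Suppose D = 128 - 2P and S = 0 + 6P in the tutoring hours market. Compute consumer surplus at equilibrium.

Consumer surplus = 2304

Equilibrium: 128 - 2P = 0 + 6P gives P* = 16, Q* = 96.
Demand choke price (D = 0): P = 64.
CS = ½(64 − 16)(96) = 2304.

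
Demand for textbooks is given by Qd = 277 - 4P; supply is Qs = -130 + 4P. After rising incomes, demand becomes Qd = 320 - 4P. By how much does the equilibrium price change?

ΔP = 5.375

Original equilibrium: P* = 50.875, Q* = 73.5.
New equilibrium: 320 - 4P = -130 + 4P, so 450 = 8P and P' = 56.25; Q' = 320 − 4(56.25) = 95.
Change in price: 56.25 − 50.875 = 5.375.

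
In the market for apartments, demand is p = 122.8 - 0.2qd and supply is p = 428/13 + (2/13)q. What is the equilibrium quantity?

q* = 254

Set the two price expressions equal: 122.8 - 0.2q = 428/13 + (2/13)q.
5842/65 = (23/65)q, so q* = 254.
p* = 122.8 − (0.2)(254) = 72.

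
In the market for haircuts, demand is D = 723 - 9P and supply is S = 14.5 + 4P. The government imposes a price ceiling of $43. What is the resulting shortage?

Equilibrium price would be P* = 54.5, so the ceiling at 43 binds.
At P = 43: D = 723 − 9(43) = 336, S = 14.5 + 4(43) = 186.5.
Shortage = 336 − 186.5 = 149.5.

Shortage = 149.5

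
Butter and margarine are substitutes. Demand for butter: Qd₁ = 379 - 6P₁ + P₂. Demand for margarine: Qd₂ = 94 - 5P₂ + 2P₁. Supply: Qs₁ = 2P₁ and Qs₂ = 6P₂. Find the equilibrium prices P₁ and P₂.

Market 1: 379 - 6P₁ + P₂ = 2P₁ → 8P₁ - P₂ = 379.
Market 2: 11P₂ - 2P₁ = 94.
Eliminating P₂: 11×(1) + 1×(2) gives 86P₁ = 4263, so P₁ = 4263/86.
Back-substitute into (2): P₂ = (94 + 2×4263/86) / 11 = 755/43.

P₁ = 4263/86, P₂ = 755/43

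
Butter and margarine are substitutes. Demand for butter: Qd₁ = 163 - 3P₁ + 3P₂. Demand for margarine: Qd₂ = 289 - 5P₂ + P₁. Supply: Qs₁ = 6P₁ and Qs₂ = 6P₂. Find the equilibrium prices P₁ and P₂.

Market 1: 163 - 3P₁ + 3P₂ = 6P₁ → 9P₁ - 3P₂ = 163.
Market 2: 11P₂ - P₁ = 289.
Eliminating P₂: 11×(1) + 3×(2) gives 96P₁ = 2660, so P₁ = 665/24.
Back-substitute into (2): P₂ = (289 + 1×665/24) / 11 = 691/24.

P₁ = 665/24, P₂ = 691/24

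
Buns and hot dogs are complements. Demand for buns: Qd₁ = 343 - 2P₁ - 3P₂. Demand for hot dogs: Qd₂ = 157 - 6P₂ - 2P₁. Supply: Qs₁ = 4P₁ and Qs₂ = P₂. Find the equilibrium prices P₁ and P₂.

P₁ = 965/18, P₂ = 64/9

Market 1: 343 - 2P₁ - 3P₂ = 4P₁ → 6P₁ + 3P₂ = 343.
Market 2: 7P₂ + 2P₁ = 157.
Eliminating P₂: 7×(1) − 3×(2) gives 36P₁ = 1930, so P₁ = 965/18.
Back-substitute into (2): P₂ = (157 − 2×965/18) / 7 = 64/9.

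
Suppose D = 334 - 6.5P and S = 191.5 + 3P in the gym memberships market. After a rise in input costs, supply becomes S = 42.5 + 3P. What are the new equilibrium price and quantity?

P' = 583/19, Q' = 5113/38

Original equilibrium: P* = 15, Q* = 236.5.
New equilibrium: 334 - 6.5P = 42.5 + 3P, so 291.5 = 9.5P and P' = 583/19; Q' = 334 − 6.5(583/19) = 5113/38.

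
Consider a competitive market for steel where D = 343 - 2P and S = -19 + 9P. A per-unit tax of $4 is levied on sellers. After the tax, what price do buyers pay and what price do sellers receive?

Buyers pay 398/11, sellers receive 354/11

Pre-tax equilibrium: P* = 362/11, Q* = 3049/11.
Tax on sellers shifts supply to S = -19 + 9(P − 4) = -55 + 9P.
343 - 2P = -55 + 9P gives buyer price Pb = 398/11; sellers receive Ps = 398/11 − 4 = 354/11.
New quantity: Q = 343 − 2(398/11) = 2977/11.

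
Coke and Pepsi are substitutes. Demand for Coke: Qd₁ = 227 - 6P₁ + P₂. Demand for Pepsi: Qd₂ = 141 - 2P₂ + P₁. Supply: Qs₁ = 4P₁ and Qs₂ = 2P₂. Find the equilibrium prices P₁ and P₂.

Market 1: 227 - 6P₁ + P₂ = 4P₁ → 10P₁ - P₂ = 227.
Market 2: 4P₂ - P₁ = 141.
Eliminating P₂: 4×(1) + 1×(2) gives 39P₁ = 1049, so P₁ = 1049/39.
Back-substitute into (2): P₂ = (141 + 1×1049/39) / 4 = 1637/39.

P₁ = 1049/39, P₂ = 1637/39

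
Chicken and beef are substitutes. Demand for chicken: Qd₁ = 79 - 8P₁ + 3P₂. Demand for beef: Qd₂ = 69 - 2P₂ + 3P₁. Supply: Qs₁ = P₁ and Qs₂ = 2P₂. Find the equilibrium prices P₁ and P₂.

Market 1: 79 - 8P₁ + 3P₂ = P₁ → 9P₁ - 3P₂ = 79.
Market 2: 4P₂ - 3P₁ = 69.
Eliminating P₂: 4×(1) + 3×(2) gives 27P₁ = 523, so P₁ = 523/27.
Back-substitute into (2): P₂ = (69 + 3×523/27) / 4 = 286/9.

P₁ = 523/27, P₂ = 286/9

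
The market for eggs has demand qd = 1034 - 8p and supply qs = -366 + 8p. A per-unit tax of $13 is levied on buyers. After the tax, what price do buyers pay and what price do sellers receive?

Pre-tax equilibrium: p* = 87.5, q* = 334.
Tax on buyers shifts demand to qd = 1034 − 8(p + 13) = 930 - 8p.
930 - 8p = -366 + 8p gives seller price ps = 81; buyers pay pb = 81 + 13 = 94.
New quantity: q = 1034 − 8(94) = 282.

Buyers pay $94, sellers receive $81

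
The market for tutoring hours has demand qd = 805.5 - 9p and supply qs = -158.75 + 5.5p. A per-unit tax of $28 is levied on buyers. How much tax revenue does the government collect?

Pre-tax equilibrium: p* = 66.5, q* = 207.
Tax on buyers shifts demand to qd = 805.5 − 9(p + 28) = 553.5 - 9p.
553.5 - 9p = -158.75 + 5.5p gives seller price ps = 2849/58; buyers pay pb = 2849/58 + 28 = 4473/58.
New quantity: q = 805.5 − 9(4473/58) = 3231/29.
Revenue = 28 × 3231/29 = 90468/29.

Tax revenue = 90468/29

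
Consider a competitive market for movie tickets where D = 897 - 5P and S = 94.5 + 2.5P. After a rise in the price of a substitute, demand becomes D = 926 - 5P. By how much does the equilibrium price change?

ΔP = 58/15

Original equilibrium: P* = 107, Q* = 362.
New equilibrium: 926 - 5P = 94.5 + 2.5P, so 831.5 = 7.5P and P' = 1663/15; Q' = 926 − 5(1663/15) = 1115/3.
Change in price: 1663/15 − 107 = 58/15.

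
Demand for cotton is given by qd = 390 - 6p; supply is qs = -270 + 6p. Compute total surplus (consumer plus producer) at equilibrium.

Equilibrium: 390 - 6p = -270 + 6p gives p* = 55, q* = 60.
Demand choke price: p = 65; supply starts at p = 45.
CS = ½(65 − 55)(60) = 300; PS = ½(55 − 45)(60) = 300.

Total surplus = 600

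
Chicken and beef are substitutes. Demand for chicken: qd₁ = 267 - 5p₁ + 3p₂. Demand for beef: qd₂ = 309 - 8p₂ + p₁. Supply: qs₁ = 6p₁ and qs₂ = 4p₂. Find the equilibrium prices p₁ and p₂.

Market 1: 267 - 5p₁ + 3p₂ = 6p₁ → 11p₁ - 3p₂ = 267.
Market 2: 12p₂ - p₁ = 309.
Eliminating p₂: 12×(1) + 3×(2) gives 129p₁ = 4131, so p₁ = 1377/43.
Back-substitute into (2): p₂ = (309 + 1×1377/43) / 12 = 1222/43.

p₁ = 1377/43, p₂ = 1222/43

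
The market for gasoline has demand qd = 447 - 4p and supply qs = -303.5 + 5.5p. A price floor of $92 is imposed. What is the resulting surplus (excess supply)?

Surplus = 123.5

Equilibrium price would be p* = 79, so the floor at 92 binds.
At p = 92: qd = 79, qs = 202.5.
Surplus = 202.5 − 79 = 123.5.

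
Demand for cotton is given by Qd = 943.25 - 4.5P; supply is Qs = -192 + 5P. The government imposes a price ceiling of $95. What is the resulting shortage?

Shortage = 232.75

Equilibrium price would be P* = 119.5, so the ceiling at 95 binds.
At P = 95: Qd = 943.25 − 4.5(95) = 515.75, Qs = -192 + 5(95) = 283.
Shortage = 515.75 − 283 = 232.75.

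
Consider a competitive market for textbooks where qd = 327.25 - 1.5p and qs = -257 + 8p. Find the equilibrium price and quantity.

p* = 61.5, q* = 235

Set qd = qs: 327.25 - 1.5p = -257 + 8p.
584.25 = 9.5p, so p* = 61.5.
q* = 327.25 − 1.5(61.5) = 235.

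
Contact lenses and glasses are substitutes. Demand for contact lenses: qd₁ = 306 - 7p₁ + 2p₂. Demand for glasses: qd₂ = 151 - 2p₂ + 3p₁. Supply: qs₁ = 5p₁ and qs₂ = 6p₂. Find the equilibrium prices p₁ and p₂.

Market 1: 306 - 7p₁ + 2p₂ = 5p₁ → 12p₁ - 2p₂ = 306.
Market 2: 8p₂ - 3p₁ = 151.
Eliminating p₂: 8×(1) + 2×(2) gives 90p₁ = 2750, so p₁ = 275/9.
Back-substitute into (2): p₂ = (151 + 3×275/9) / 8 = 91/3.

p₁ = 275/9, p₂ = 91/3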